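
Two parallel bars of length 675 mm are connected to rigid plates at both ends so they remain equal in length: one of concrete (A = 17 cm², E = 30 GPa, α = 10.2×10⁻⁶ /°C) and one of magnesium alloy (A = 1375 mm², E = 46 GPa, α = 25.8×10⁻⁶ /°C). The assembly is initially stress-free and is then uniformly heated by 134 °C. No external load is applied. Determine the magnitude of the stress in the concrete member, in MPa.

σ ≈ 34.7 MPa (tensile)

Both members must finish at the same length. With the larger α, the magnesium alloy tends to over-expand; the plates restrain it, putting the magnesium alloy in compression and the concrete in tension. With no external load the two internal forces are equal and opposite, magnitude P.
Compatibility of the two members (thermal + elastic change equal): (α₁ − α₂)ΔT = P·[1/(A₁E₁) + 1/(A₂E₂)].
|α₁ − α₂|·ΔT = 15.6×10⁻⁶ × 134 = 0.00209.
1/(A₁E₁) + 1/(A₂E₂) = 1/(1700×30×10³) + 1/(1375×46×10³) = 3.542×10⁻⁸ N⁻¹.
So P = 0.00209 / 3.542×10⁻⁸ = 59.02 kN.
σ_{concrete} = P/A₁ = 59020/1700 = 34.72 MPa, tensile.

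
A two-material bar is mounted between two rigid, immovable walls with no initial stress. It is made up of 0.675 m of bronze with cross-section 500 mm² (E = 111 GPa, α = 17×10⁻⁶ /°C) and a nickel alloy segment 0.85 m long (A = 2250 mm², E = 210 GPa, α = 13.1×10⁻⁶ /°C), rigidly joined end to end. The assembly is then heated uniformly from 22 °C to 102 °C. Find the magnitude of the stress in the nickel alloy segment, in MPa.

If the supports were absent, the total length change would be Σ αᵢΔT Lᵢ = 17×10⁻⁶×80×675 + 13.1×10⁻⁶×80×850 = 1.809 mm.
Since the ends are fixed, an axial force P builds up, equal in every segment, with P · Σ Lᵢ/(AᵢEᵢ) = δ_free.
The series flexibility is Σ Lᵢ/(AᵢEᵢ) = 675/(500×111×10³) + 850/(2250×210×10³) = 1.396×10⁻⁵ mm/N.
Hence P = δ_free / Σ(L/AE) = 1.809/1.396×10⁻⁵ = 129.6 kN (compressive).
σ_{nickel alloy} = P / A = 129600 / 2250 = 57.58 MPa.

σ ≈ 57.6 MPa (compressive)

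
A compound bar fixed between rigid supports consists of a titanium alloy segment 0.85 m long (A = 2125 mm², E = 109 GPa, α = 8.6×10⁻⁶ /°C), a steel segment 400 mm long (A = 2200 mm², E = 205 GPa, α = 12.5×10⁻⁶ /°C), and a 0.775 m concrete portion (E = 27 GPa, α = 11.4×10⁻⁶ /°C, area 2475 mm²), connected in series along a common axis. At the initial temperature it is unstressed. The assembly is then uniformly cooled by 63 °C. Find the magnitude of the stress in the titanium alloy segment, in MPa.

With the walls removed the bar would change length by δ_free = Σ αᵢΔT Lᵢ = 8.6×10⁻⁶×63×850 + 12.5×10⁻⁶×63×400 + 11.4×10⁻⁶×63×775 = 1.332 mm.
The rigid supports impose zero overall length change; the single axial force P common to all segments must satisfy P Σ Lᵢ/(AᵢEᵢ) = δ_free.
Σ Lᵢ/(AᵢEᵢ) = 850/(2125×109×10³) + 400/(2200×205×10³) + 775/(2475×27×10³) = 1.615×10⁻⁵ mm/N.
Hence P = δ_free / Σ(L/AE) = 1.332/1.615×10⁻⁵ = 82.46 kN (tensile).
σ_{titanium alloy} = P / A = 82460 / 2125 = 38.81 MPa.

σ ≈ 38.8 MPa (tensile)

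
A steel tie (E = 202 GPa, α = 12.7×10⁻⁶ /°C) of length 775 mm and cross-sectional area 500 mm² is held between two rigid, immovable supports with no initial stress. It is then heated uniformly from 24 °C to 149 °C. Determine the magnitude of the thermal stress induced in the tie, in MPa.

Because both ends are immovable the net strain is zero, and the suppressed thermal strain is αΔT = 12.7×10⁻⁶ × 125 = 1587.5×10⁻⁶.
The stress required to suppress this strain is σ = Eε = 202×10³ × 1587.5×10⁻⁶ = 320.7 MPa, compressive since the tie is trying to expand.

σ ≈ 321 MPa (compressive)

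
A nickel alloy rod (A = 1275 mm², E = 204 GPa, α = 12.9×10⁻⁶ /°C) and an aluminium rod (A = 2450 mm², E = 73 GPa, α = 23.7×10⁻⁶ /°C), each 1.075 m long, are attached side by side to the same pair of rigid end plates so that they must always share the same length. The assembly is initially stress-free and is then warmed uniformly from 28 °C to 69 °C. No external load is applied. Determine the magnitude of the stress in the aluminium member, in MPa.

σ ≈ 19.2 MPa (compressive)

Both members must finish at the same length. With the larger α, the aluminium tends to over-expand; the plates restrain it, putting the aluminium in compression and the nickel alloy in tension. With no external load the two internal forces are equal and opposite, magnitude P.
Setting the final lengths equal and cancelling L: (α₁ − α₂)ΔT = P/(A₁E₁) + P/(A₂E₂).
|α₁ − α₂|·ΔT = 10.8×10⁻⁶ × 41 = 0.0004428.
1/(A₁E₁) + 1/(A₂E₂) = 1/(1275×204×10³) + 1/(2450×73×10³) = 9.436×10⁻⁹ N⁻¹.
So P = 0.0004428 / 9.436×10⁻⁹ = 46.93 kN.
σ_{aluminium} = P/A₂ = 46930/2450 = 19.15 MPa, compressive.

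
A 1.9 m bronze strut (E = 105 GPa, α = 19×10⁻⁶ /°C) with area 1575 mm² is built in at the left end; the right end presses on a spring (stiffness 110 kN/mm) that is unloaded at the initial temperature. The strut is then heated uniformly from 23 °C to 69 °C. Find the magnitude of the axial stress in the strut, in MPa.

If the spring were absent the strut would lengthen by αΔT L = 19×10⁻⁶ × 46 × 1900 = 1.661 mm.
With a force P in the spring, the elastic change of the strut is PL/(AE) and that of the spring is P/k; compatibility requires their sum to equal δ_free.
P [ L/(AE) + 1/k ] = δ_free → P [ 1900/(1575×105×10³) + 1/(110×10³) ] = 1.661.
P = 1.661 / 2.058×10⁻⁵ = 80690 N.
σ = P/A = 80690/1575 = 51.23 MPa.

σ ≈ 51.2 MPa (compressive)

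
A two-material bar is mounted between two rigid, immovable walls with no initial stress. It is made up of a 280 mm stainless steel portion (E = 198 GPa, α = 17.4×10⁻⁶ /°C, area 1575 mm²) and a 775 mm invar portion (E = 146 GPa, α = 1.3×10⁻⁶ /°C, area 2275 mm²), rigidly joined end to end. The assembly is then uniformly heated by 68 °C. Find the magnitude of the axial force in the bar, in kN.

If the supports were absent, the total length change would be Σ αᵢΔT Lᵢ = 17.4×10⁻⁶×68×280 + 1.3×10⁻⁶×68×775 = 0.3998 mm.
Since the ends are fixed, an axial force P builds up, equal in every segment, with P · Σ Lᵢ/(AᵢEᵢ) = δ_free.
The series flexibility is Σ Lᵢ/(AᵢEᵢ) = 280/(1575×198×10³) + 775/(2275×146×10³) = 3.231×10⁻⁶ mm/N.
P = 0.3998 / 3.231×10⁻⁶ = 123700 N = 123.7 kN, compressive.

P ≈ 124 kN (compressive)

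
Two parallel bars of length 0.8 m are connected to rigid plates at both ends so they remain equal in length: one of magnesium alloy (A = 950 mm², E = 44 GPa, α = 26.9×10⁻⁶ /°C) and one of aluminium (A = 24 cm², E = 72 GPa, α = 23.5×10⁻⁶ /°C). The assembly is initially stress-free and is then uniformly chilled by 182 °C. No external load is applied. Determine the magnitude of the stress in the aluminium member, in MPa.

Equilibrium of a rigid end plate with no external load gives equal and opposite internal forces ±P in the two members. Since α_{magnesium alloy} > α_{aluminium}, cooling drives the magnesium alloy into tension and the aluminium into compression.
Setting the final lengths equal and cancelling L: (α₁ − α₂)ΔT = P/(A₁E₁) + P/(A₂E₂).
|α₁ − α₂|·ΔT = 3.4×10⁻⁶ × 182 = 0.0006188.
1/(A₁E₁) + 1/(A₂E₂) = 1/(950×44×10³) + 1/(2400×72×10³) = 2.971×10⁻⁸ N⁻¹.
P = 0.0006188 / 2.971×10⁻⁸ = 20830 N = 20.83 kN.
σ_{aluminium} = P/A₂ = 20830/2400 = 8.678 MPa, compressive.

σ ≈ 8.68 MPa (compressive)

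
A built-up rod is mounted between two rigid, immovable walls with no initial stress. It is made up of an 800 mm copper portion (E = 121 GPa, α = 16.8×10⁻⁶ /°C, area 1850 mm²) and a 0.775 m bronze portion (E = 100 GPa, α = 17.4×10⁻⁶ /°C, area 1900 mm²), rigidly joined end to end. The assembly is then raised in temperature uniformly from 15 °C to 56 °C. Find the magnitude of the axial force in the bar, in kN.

P ≈ 144 kN (compressive)

Free thermal expansion of the whole bar: Σ αᵢΔT Lᵢ = 16.8×10⁻⁶×41×800 + 17.4×10⁻⁶×41×775 = 1.104 mm.
Since the ends are fixed, an axial force P builds up, equal in every segment, with P · Σ Lᵢ/(AᵢEᵢ) = δ_free.
The series flexibility is Σ Lᵢ/(AᵢEᵢ) = 800/(1850×121×10³) + 775/(1900×100×10³) = 7.653×10⁻⁶ mm/N.
So P = 1.104 / 7.653×10⁻⁶ = 144.3 kN, compressive.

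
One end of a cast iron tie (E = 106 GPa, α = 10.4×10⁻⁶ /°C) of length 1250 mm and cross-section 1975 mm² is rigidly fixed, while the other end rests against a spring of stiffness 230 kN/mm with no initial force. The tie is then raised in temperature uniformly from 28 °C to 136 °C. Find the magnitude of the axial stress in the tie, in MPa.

If the spring were absent the tie would lengthen by αΔT L = 10.4×10⁻⁶ × 108 × 1250 = 1.404 mm.
With a force P in the spring, the elastic change of the tie is PL/(AE) and that of the spring is P/k; compatibility requires their sum to equal δ_free.
So P = δ_free / [L/(AE) + 1/k] = 1.404 / [ 1250/(1975×106×10³) + 1/(230×10³) ].
P = 1.404 / 1.032×10⁻⁵ = 136100 N.
σ = P/A = 136100/1975 = 68.89 MPa.

σ ≈ 68.9 MPa (compressive)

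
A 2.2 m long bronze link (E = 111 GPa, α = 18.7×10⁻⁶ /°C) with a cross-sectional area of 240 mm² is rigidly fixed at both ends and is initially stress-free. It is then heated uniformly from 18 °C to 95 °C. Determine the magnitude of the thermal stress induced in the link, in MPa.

With length fixed, the mechanical strain must cancel the thermal strain αΔT = 18.7×10⁻⁶ × 77 = 1439.9×10⁻⁶.
Hence σ = E·αΔT = 111×10³ × 1439.9×10⁻⁶ = 159.8 MPa, compressive.

σ ≈ 160 MPa (compressive)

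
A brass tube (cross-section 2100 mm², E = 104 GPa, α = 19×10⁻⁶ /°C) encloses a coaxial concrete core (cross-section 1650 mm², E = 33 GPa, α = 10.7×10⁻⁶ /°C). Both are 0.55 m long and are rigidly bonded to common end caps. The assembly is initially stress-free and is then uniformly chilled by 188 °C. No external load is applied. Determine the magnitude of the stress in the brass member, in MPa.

Equilibrium of a rigid end plate with no external load gives equal and opposite internal forces ±P in the two members. Since α_{brass} > α_{concrete}, cooling drives the brass into tension and the concrete into compression.
Equating the net (thermal + elastic) strains gives |α₁ − α₂|·ΔT = P·[1/(A₁E₁) + 1/(A₂E₂)].
|α₁ − α₂|·ΔT = 8.3×10⁻⁶ × 188 = 0.00156.
1/(A₁E₁) + 1/(A₂E₂) = 1/(2100×104×10³) + 1/(1650×33×10³) = 2.294×10⁻⁸ N⁻¹.
P = 0.00156 / 2.294×10⁻⁸ = 68010 N = 68.01 kN.
σ_{brass} = P/A₁ = 68010/2100 = 32.38 MPa, tensile.

σ ≈ 32.4 MPa (tensile)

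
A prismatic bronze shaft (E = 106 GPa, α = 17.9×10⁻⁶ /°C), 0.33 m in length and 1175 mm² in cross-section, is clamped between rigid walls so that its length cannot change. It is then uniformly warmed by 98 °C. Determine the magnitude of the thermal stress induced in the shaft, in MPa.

σ ≈ 186 MPa (compressive)

The supports are rigid, so the total axial strain is zero. The restrained thermal strain is ε = αΔT = 17.9×10⁻⁶ × 98 = 1754.2×10⁻⁶.
Hence σ = E·αΔT = 106×10³ × 1754.2×10⁻⁶ = 185.9 MPa, compressive.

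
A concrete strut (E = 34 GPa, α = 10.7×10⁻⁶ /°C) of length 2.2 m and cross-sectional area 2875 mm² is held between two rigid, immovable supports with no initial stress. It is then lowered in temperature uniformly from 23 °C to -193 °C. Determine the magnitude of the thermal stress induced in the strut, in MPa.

The supports are rigid, so the total axial strain is zero. The restrained thermal strain is ε = αΔT = 10.7×10⁻⁶ × 216 = 2311.2×10⁻⁶.
Hence σ = E·αΔT = 34×10³ × 2311.2×10⁻⁶ = 78.58 MPa, tensile.

σ ≈ 78.6 MPa (tensile)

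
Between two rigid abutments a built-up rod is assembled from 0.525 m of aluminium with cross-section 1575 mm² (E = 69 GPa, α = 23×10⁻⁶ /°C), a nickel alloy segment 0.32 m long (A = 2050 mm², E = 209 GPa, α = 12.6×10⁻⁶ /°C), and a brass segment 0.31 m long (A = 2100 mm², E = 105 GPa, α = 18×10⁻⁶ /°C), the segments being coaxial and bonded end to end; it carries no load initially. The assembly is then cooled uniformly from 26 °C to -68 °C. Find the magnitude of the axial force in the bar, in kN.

If the supports were absent, the total length change would be Σ αᵢΔT Lᵢ = 23×10⁻⁶×94×525 + 12.6×10⁻⁶×94×320 + 18×10⁻⁶×94×310 = 2.039 mm.
Since the ends are fixed, an axial force P builds up, equal in every segment, with P · Σ Lᵢ/(AᵢEᵢ) = δ_free.
The series flexibility is Σ Lᵢ/(AᵢEᵢ) = 525/(1575×69×10³) + 320/(2050×209×10³) + 310/(2100×105×10³) = 6.984×10⁻⁶ mm/N.
Hence P = δ_free / Σ(L/AE) = 2.039/6.984×10⁻⁶ = 291.9 kN (tensile).

P ≈ 292 kN (tensile)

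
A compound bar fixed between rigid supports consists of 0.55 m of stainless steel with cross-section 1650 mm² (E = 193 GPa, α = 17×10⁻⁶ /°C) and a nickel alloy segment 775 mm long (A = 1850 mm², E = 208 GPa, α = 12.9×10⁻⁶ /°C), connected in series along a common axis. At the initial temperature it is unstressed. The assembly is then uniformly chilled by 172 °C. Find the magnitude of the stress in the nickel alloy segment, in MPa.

With the walls removed the bar would change length by δ_free = Σ αᵢΔT Lᵢ = 17×10⁻⁶×172×550 + 12.9×10⁻⁶×172×775 = 3.328 mm.
Since the ends are fixed, an axial force P builds up, equal in every segment, with P · Σ Lᵢ/(AᵢEᵢ) = δ_free.
The series flexibility is Σ Lᵢ/(AᵢEᵢ) = 550/(1650×193×10³) + 775/(1850×208×10³) = 3.741×10⁻⁶ mm/N.
P = 3.328 / 3.741×10⁻⁶ = 889500 N = 889.5 kN, tensile.
σ_{nickel alloy} = P / A = 889500 / 1850 = 480.8 MPa.

σ ≈ 481 MPa (tensile)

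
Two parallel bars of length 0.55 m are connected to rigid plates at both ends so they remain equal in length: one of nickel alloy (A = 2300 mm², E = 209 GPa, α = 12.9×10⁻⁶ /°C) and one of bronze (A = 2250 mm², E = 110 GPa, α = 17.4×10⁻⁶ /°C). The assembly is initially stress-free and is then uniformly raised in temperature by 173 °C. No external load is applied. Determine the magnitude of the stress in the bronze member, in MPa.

σ ≈ 56.5 MPa (compressive)

Equilibrium of a rigid end plate with no external load gives equal and opposite internal forces ±P in the two members. Since α_{bronze} > α_{nickel alloy}, heating drives the bronze into compression and the nickel alloy into tension.
Equating the net (thermal + elastic) strains gives |α₁ − α₂|·ΔT = P·[1/(A₁E₁) + 1/(A₂E₂)].
|α₁ − α₂|·ΔT = 4.5×10⁻⁶ × 173 = 0.0007785.
1/(A₁E₁) + 1/(A₂E₂) = 1/(2300×209×10³) + 1/(2250×110×10³) = 6.121×10⁻⁹ N⁻¹.
P = 0.0007785 / 6.121×10⁻⁹ = 127200 N = 127.2 kN.
σ_{bronze} = P/A₂ = 127200/2250 = 56.53 MPa, compressive.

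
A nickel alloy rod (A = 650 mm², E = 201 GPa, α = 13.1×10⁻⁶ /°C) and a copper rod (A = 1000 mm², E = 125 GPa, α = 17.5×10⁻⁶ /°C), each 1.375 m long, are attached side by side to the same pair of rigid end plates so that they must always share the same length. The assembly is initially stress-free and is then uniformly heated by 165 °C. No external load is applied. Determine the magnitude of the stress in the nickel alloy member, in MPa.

σ ≈ 71.4 MPa (tensile)

Both members must finish at the same length. With the larger α, the copper tends to over-expand; the plates restrain it, putting the copper in compression and the nickel alloy in tension. With no external load the two internal forces are equal and opposite, magnitude P.
Equating the net (thermal + elastic) strains gives |α₁ − α₂|·ΔT = P·[1/(A₁E₁) + 1/(A₂E₂)].
|α₁ − α₂|·ΔT = 4.4×10⁻⁶ × 165 = 0.000726.
1/(A₁E₁) + 1/(A₂E₂) = 1/(650×201×10³) + 1/(1000×125×10³) = 1.565×10⁻⁸ N⁻¹.
So P = 0.000726 / 1.565×10⁻⁸ = 46.38 kN.
σ_{nickel alloy} = P/A₁ = 46380/650 = 71.35 MPa, tensile.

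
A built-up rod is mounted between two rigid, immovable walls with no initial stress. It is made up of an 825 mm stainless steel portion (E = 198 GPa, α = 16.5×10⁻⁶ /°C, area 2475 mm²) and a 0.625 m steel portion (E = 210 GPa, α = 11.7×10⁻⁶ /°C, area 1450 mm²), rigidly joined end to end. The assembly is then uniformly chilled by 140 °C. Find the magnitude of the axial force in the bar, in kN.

With the walls removed the bar would change length by δ_free = Σ αᵢΔT Lᵢ = 16.5×10⁻⁶×140×825 + 11.7×10⁻⁶×140×625 = 2.929 mm.
The rigid supports impose zero overall length change; the single axial force P common to all segments must satisfy P Σ Lᵢ/(AᵢEᵢ) = δ_free.
The series flexibility is Σ Lᵢ/(AᵢEᵢ) = 825/(2475×198×10³) + 625/(1450×210×10³) = 3.736×10⁻⁶ mm/N.
P = 2.929 / 3.736×10⁻⁶ = 784100 N = 784.1 kN, tensile.

P ≈ 784 kN (tensile)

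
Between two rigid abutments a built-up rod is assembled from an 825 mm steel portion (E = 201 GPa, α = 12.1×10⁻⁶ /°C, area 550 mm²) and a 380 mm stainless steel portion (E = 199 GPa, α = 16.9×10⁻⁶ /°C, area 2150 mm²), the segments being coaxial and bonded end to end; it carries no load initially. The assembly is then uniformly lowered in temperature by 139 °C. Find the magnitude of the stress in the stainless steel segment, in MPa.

σ ≈ 127 MPa (tensile)

If the supports were absent, the total length change would be Σ αᵢΔT Lᵢ = 12.1×10⁻⁶×139×825 + 16.9×10⁻⁶×139×380 = 2.28 mm.
The rigid supports impose zero overall length change; the single axial force P common to all segments must satisfy P Σ Lᵢ/(AᵢEᵢ) = δ_free.
Σ Lᵢ/(AᵢEᵢ) = 825/(550×201×10³) + 380/(2150×199×10³) = 8.351×10⁻⁶ mm/N.
Hence P = δ_free / Σ(L/AE) = 2.28/8.351×10⁻⁶ = 273.1 kN (tensile).
σ_{stainless steel} = P / A = 273100 / 2150 = 127 MPa.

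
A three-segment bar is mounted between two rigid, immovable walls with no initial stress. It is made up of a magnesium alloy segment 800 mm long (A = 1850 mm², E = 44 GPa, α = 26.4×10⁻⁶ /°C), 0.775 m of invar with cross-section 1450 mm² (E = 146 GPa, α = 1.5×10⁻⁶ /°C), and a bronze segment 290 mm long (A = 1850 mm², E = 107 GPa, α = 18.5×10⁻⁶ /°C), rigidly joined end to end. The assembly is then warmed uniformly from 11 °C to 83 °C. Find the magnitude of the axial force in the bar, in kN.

P ≈ 133 kN (compressive)

Free thermal expansion of the whole bar: Σ αᵢΔT Lᵢ = 26.4×10⁻⁶×72×800 + 1.5×10⁻⁶×72×775 + 18.5×10⁻⁶×72×290 = 1.991 mm.
Since the ends are fixed, an axial force P builds up, equal in every segment, with P · Σ Lᵢ/(AᵢEᵢ) = δ_free.
Σ Lᵢ/(AᵢEᵢ) = 800/(1850×44×10³) + 775/(1450×146×10³) + 290/(1850×107×10³) = 1.495×10⁻⁵ mm/N.
So P = 1.991 / 1.495×10⁻⁵ = 133.1 kN, compressive.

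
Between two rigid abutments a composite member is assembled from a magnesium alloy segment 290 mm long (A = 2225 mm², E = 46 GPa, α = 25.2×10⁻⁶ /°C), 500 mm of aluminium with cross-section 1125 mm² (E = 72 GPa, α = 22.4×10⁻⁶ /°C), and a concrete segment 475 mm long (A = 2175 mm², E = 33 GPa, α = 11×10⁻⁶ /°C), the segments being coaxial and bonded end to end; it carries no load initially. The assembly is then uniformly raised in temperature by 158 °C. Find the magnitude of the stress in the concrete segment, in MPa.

Free thermal expansion of the whole bar: Σ αᵢΔT Lᵢ = 25.2×10⁻⁶×158×290 + 22.4×10⁻⁶×158×500 + 11×10⁻⁶×158×475 = 3.75 mm.
The walls prevent any net length change, so an axial force P (same in every segment) develops. Compatibility: P · Σ Lᵢ/(AᵢEᵢ) = δ_free.
Σ Lᵢ/(AᵢEᵢ) = 290/(2225×46×10³) + 500/(1125×72×10³) + 475/(2175×33×10³) = 1.562×10⁻⁵ mm/N.
P = 3.75 / 1.562×10⁻⁵ = 240000 N = 240 kN, compressive.
σ_{concrete} = P / A = 240000 / 2175 = 110.3 MPa.

σ ≈ 110 MPa (compressive)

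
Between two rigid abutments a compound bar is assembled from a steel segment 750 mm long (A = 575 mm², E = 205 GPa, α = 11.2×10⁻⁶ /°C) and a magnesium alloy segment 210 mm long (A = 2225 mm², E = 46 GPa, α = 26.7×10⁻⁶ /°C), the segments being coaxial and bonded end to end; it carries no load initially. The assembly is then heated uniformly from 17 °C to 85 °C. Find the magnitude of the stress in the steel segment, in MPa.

With the walls removed the bar would change length by δ_free = Σ αᵢΔT Lᵢ = 11.2×10⁻⁶×68×750 + 26.7×10⁻⁶×68×210 = 0.9525 mm.
Since the ends are fixed, an axial force P builds up, equal in every segment, with P · Σ Lᵢ/(AᵢEᵢ) = δ_free.
Σ Lᵢ/(AᵢEᵢ) = 750/(575×205×10³) + 210/(2225×46×10³) = 8.414×10⁻⁶ mm/N.
Hence P = δ_free / Σ(L/AE) = 0.9525/8.414×10⁻⁶ = 113.2 kN (compressive).
σ_{steel} = P / A = 113200 / 575 = 196.9 MPa.

σ ≈ 197 MPa (compressive)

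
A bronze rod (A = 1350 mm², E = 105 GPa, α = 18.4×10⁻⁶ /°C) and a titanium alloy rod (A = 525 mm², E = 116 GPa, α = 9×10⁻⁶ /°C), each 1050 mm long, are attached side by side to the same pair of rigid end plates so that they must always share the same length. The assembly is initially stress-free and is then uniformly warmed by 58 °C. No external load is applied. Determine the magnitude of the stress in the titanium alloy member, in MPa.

The bronze has the larger α, so on heating it would change length more than the titanium alloy if both were free. The rigid plates force a common final length, so the bronze is put into compression and the titanium alloy into tension, with equal and opposite forces P (no external load).
Setting the final lengths equal and cancelling L: (α₁ − α₂)ΔT = P/(A₁E₁) + P/(A₂E₂).
|α₁ − α₂|·ΔT = 9.4×10⁻⁶ × 58 = 0.0005452.
1/(A₁E₁) + 1/(A₂E₂) = 1/(1350×105×10³) + 1/(525×116×10³) = 2.348×10⁻⁸ N⁻¹.
So P = 0.0005452 / 2.348×10⁻⁸ = 23.22 kN.
σ_{titanium alloy} = P/A₂ = 23220/525 = 44.24 MPa, tensile.

σ ≈ 44.2 MPa (tensile)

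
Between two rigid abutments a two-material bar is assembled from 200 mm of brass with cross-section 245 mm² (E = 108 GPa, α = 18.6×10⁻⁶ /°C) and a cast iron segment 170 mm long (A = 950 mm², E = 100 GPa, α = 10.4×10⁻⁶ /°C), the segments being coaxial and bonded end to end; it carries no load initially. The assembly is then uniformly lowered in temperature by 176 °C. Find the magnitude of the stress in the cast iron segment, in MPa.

σ ≈ 109 MPa (tensile)

With the walls removed the bar would change length by δ_free = Σ αᵢΔT Lᵢ = 18.6×10⁻⁶×176×200 + 10.4×10⁻⁶×176×170 = 0.9659 mm.
The rigid supports impose zero overall length change; the single axial force P common to all segments must satisfy P Σ Lᵢ/(AᵢEᵢ) = δ_free.
Σ Lᵢ/(AᵢEᵢ) = 200/(245×108×10³) + 170/(950×100×10³) = 9.348×10⁻⁶ mm/N.
P = 0.9659 / 9.348×10⁻⁶ = 103300 N = 103.3 kN, tensile.
σ_{cast iron} = P / A = 103300 / 950 = 108.8 MPa.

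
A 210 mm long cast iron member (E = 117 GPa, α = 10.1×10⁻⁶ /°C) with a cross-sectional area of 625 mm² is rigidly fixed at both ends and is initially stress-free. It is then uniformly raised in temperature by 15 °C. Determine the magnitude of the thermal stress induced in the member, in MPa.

The supports are rigid, so the total axial strain is zero. The restrained thermal strain is ε = αΔT = 10.1×10⁻⁶ × 15 = 151.5×10⁻⁶.
Hence σ = E·αΔT = 117×10³ × 151.5×10⁻⁶ = 17.73 MPa, compressive.

σ ≈ 17.7 MPa (compressive)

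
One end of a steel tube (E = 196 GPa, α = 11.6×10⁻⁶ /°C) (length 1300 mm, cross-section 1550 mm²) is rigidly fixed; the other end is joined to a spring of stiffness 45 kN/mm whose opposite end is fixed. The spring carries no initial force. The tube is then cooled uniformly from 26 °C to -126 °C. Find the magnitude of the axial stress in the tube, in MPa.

If the spring were absent the tube would shorten by αΔT L = 11.6×10⁻⁶ × 152 × 1300 = 2.292 mm.
With a force P in the spring, the elastic change of the tube is PL/(AE) and that of the spring is P/k; compatibility requires their sum to equal δ_free.
P [ L/(AE) + 1/k ] = δ_free → P [ 1300/(1550×196×10³) + 1/(45×10³) ] = 2.292.
P = 2.292 / 2.65×10⁻⁵ = 86490 N.
σ = P/A = 86490/1550 = 55.8 MPa.

σ ≈ 55.8 MPa (tensile)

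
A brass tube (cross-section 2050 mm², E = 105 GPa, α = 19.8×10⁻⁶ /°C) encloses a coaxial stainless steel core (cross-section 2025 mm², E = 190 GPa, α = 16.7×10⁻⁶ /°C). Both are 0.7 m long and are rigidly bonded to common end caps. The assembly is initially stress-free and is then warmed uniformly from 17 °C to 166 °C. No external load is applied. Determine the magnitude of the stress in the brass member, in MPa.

σ ≈ 31.1 MPa (compressive)

Equilibrium of a rigid end plate with no external load gives equal and opposite internal forces ±P in the two members. Since α_{brass} > α_{stainless steel}, heating drives the brass into compression and the stainless steel into tension.
Compatibility of the two members (thermal + elastic change equal): (α₁ − α₂)ΔT = P·[1/(A₁E₁) + 1/(A₂E₂)].
|α₁ − α₂|·ΔT = 3.1×10⁻⁶ × 149 = 0.0004619.
1/(A₁E₁) + 1/(A₂E₂) = 1/(2050×105×10³) + 1/(2025×190×10³) = 7.245×10⁻⁹ N⁻¹.
P = 0.0004619 / 7.245×10⁻⁹ = 63760 N = 63.76 kN.
σ_{brass} = P/A₁ = 63760/2050 = 31.1 MPa, compressive.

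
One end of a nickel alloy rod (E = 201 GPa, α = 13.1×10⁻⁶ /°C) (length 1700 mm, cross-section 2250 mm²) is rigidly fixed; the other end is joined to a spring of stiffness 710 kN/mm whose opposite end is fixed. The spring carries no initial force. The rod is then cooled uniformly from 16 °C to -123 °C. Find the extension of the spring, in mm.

δ ≈ 0.844 mm

Free thermal contraction: δ_free = αΔT L = 13.1×10⁻⁶ × 139 × 1700 = 3.096 mm.
Let P be the tensile force in the spring. The rod extends elastically by PL/(AE) and the spring stretches by P/k; together these equal δ_free.
So P = δ_free / [L/(AE) + 1/k] = 3.096 / [ 1700/(2250×201×10³) + 1/(710×10³) ].
P = 3.096 / 5.167×10⁻⁶ = 599000 N.
Spring extension = P/k = 599000/(710×10³) = 0.8437 mm.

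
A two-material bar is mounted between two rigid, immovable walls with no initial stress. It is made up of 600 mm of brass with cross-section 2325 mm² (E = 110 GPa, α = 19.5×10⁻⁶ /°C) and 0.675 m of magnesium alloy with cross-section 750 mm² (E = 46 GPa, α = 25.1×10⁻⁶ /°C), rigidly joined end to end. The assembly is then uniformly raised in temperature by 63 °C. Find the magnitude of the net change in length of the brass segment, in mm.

Free thermal expansion of the whole bar: Σ αᵢΔT Lᵢ = 19.5×10⁻⁶×63×600 + 25.1×10⁻⁶×63×675 = 1.804 mm.
The walls prevent any net length change, so an axial force P (same in every segment) develops. Compatibility: P · Σ Lᵢ/(AᵢEᵢ) = δ_free.
Σ Lᵢ/(AᵢEᵢ) = 600/(2325×110×10³) + 675/(750×46×10³) = 2.191×10⁻⁵ mm/N.
P = 1.804 / 2.191×10⁻⁵ = 82350 N = 82.35 kN, compressive.
For the brass segment, free thermal change = 19.5×10⁻⁶×63×600 = 0.7371 mm and elastic change from P = 82350×600/(2325×110×10³) = 0.1932 mm; these oppose, so the net change is 0.544 mm (segment lengthens).

|ΔL| ≈ 0.544 mm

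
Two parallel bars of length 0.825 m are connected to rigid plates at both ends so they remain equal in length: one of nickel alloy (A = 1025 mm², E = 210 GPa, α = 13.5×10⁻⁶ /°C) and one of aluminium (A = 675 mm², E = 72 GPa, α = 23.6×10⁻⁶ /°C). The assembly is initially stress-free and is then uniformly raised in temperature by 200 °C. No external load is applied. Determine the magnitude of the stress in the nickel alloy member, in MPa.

σ ≈ 78.1 MPa (tensile)

Both members must finish at the same length. With the larger α, the aluminium tends to over-expand; the plates restrain it, putting the aluminium in compression and the nickel alloy in tension. With no external load the two internal forces are equal and opposite, magnitude P.
Setting the final lengths equal and cancelling L: (α₁ − α₂)ΔT = P/(A₁E₁) + P/(A₂E₂).
|α₁ − α₂|·ΔT = 10.1×10⁻⁶ × 200 = 0.00202.
1/(A₁E₁) + 1/(A₂E₂) = 1/(1025×210×10³) + 1/(675×72×10³) = 2.522×10⁻⁸ N⁻¹.
P = 0.00202 / 2.522×10⁻⁸ = 80090 N = 80.09 kN.
σ_{nickel alloy} = P/A₁ = 80090/1025 = 78.14 MPa, tensile.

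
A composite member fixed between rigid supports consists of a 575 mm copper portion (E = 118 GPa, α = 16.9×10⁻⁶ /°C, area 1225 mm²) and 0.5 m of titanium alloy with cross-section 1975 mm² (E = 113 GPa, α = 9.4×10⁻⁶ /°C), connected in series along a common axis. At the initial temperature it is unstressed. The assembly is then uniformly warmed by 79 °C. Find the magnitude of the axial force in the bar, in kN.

P ≈ 183 kN (compressive)

If the supports were absent, the total length change would be Σ αᵢΔT Lᵢ = 16.9×10⁻⁶×79×575 + 9.4×10⁻⁶×79×500 = 1.139 mm.
The walls prevent any net length change, so an axial force P (same in every segment) develops. Compatibility: P · Σ Lᵢ/(AᵢEᵢ) = δ_free.
The series flexibility is Σ Lᵢ/(AᵢEᵢ) = 575/(1225×118×10³) + 500/(1975×113×10³) = 6.218×10⁻⁶ mm/N.
P = 1.139 / 6.218×10⁻⁶ = 183200 N = 183.2 kN, compressive.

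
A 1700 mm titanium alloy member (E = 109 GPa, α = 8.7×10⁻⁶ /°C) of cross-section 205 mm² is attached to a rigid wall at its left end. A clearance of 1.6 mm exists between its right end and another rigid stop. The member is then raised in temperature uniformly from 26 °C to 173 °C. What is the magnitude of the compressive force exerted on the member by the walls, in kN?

If the wall were absent the member would grow by αΔT L = 8.7×10⁻⁶ × 147 × 1700 = 2.174 mm.
This exceeds the 1.6 mm gap, so the wall pushes back. The portion of expansion that must be recovered elastically is δ_free − gap = 2.174 − 1.6 = 0.5741 mm.
That suppressed elongation corresponds to σ = E·Δ/L = 109×10³ × 0.5741/1700 = 36.81 MPa.
Force on the wall = σA = 36.81 × 205 mm² = 7.546 kN.

P ≈ 7.55 kN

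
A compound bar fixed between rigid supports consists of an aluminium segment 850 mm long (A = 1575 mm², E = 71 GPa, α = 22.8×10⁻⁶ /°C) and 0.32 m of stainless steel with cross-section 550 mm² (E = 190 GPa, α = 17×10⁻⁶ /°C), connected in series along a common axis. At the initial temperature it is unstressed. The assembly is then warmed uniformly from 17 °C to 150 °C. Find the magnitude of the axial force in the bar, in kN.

If the supports were absent, the total length change would be Σ αᵢΔT Lᵢ = 22.8×10⁻⁶×133×850 + 17×10⁻⁶×133×320 = 3.301 mm.
Since the ends are fixed, an axial force P builds up, equal in every segment, with P · Σ Lᵢ/(AᵢEᵢ) = δ_free.
The series flexibility is Σ Lᵢ/(AᵢEᵢ) = 850/(1575×71×10³) + 320/(550×190×10³) = 1.066×10⁻⁵ mm/N.
Hence P = δ_free / Σ(L/AE) = 3.301/1.066×10⁻⁵ = 309.6 kN (compressive).

P ≈ 310 kN (compressive)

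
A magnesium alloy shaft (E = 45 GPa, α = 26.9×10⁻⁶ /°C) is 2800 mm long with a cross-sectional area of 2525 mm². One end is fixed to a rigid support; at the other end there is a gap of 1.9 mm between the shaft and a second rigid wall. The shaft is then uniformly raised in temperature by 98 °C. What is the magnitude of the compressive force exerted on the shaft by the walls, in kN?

P ≈ 222 kN

Unrestrained expansion: δ_free = αΔT L = 26.9×10⁻⁶ × 98 × 2800 = 7.381 mm.
This exceeds the 1.9 mm gap, so the wall pushes back. The portion of expansion that must be recovered elastically is δ_free − gap = 7.381 − 1.9 = 5.481 mm.
That suppressed elongation corresponds to σ = E·Δ/L = 45×10³ × 5.481/2800 = 88.09 MPa.
Force on the wall = σA = 88.09 × 2525 mm² = 222.4 kN.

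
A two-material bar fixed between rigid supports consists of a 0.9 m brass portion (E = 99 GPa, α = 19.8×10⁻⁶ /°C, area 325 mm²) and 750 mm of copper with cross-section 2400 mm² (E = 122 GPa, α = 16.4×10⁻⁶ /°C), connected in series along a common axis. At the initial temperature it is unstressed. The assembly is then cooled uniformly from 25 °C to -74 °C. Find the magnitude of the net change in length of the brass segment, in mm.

Free thermal contraction of the whole bar: Σ αᵢΔT Lᵢ = 19.8×10⁻⁶×99×900 + 16.4×10⁻⁶×99×750 = 2.982 mm.
The rigid supports impose zero overall length change; the single axial force P common to all segments must satisfy P Σ Lᵢ/(AᵢEᵢ) = δ_free.
Σ Lᵢ/(AᵢEᵢ) = 900/(325×99×10³) + 750/(2400×122×10³) = 3.053×10⁻⁵ mm/N.
So P = 2.982 / 3.053×10⁻⁵ = 97.66 kN, tensile.
For the brass segment, free thermal change = 19.8×10⁻⁶×99×900 = 1.764 mm and elastic change from P = 97660×900/(325×99×10³) = 2.732 mm; these oppose, so the net change is 0.968 mm (segment lengthens).

|ΔL| ≈ 0.968 mm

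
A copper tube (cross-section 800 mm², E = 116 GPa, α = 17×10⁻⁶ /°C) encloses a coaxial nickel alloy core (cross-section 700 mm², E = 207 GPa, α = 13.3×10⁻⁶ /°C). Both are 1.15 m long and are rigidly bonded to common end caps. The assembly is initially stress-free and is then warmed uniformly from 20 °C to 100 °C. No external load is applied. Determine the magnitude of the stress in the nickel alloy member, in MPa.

σ ≈ 23.9 MPa (tensile)

Equilibrium of a rigid end plate with no external load gives equal and opposite internal forces ±P in the two members. Since α_{copper} > α_{nickel alloy}, heating drives the copper into compression and the nickel alloy into tension.
Equating the net (thermal + elastic) strains gives |α₁ − α₂|·ΔT = P·[1/(A₁E₁) + 1/(A₂E₂)].
|α₁ − α₂|·ΔT = 3.7×10⁻⁶ × 80 = 0.000296.
1/(A₁E₁) + 1/(A₂E₂) = 1/(800×116×10³) + 1/(700×207×10³) = 1.768×10⁻⁸ N⁻¹.
P = 0.000296 / 1.768×10⁻⁸ = 16740 N = 16.74 kN.
σ_{nickel alloy} = P/A₂ = 16740/700 = 23.92 MPa, tensile.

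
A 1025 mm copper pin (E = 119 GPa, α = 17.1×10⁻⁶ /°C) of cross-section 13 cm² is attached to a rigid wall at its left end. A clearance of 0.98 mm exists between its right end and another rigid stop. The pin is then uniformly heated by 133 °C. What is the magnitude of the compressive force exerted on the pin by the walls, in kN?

P ≈ 204 kN

Unrestrained expansion: δ_free = αΔT L = 17.1×10⁻⁶ × 133 × 1025 = 2.331 mm.
This exceeds the 0.98 mm gap, so the wall pushes back. The portion of expansion that must be recovered elastically is δ_free − gap = 2.331 − 0.98 = 1.351 mm.
Compatibility: PL/(AE) = 1.351 mm, so σ = P/A = E × (1.351/1025) = 156.9 MPa.
P = σA = 156.9 × 1300 = 203.9 kN.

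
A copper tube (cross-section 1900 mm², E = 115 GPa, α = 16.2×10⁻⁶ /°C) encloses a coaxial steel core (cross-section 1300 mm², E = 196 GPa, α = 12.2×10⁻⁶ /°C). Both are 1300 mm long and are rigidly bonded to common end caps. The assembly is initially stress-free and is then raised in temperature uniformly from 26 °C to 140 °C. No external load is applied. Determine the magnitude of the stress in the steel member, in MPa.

σ ≈ 41.3 MPa (tensile)

Equilibrium of a rigid end plate with no external load gives equal and opposite internal forces ±P in the two members. Since α_{copper} > α_{steel}, heating drives the copper into compression and the steel into tension.
Setting the final lengths equal and cancelling L: (α₁ − α₂)ΔT = P/(A₁E₁) + P/(A₂E₂).
|α₁ − α₂|·ΔT = 4×10⁻⁶ × 114 = 0.000456.
1/(A₁E₁) + 1/(A₂E₂) = 1/(1900×115×10³) + 1/(1300×196×10³) = 8.501×10⁻⁹ N⁻¹.
P = 0.000456 / 8.501×10⁻⁹ = 53640 N = 53.64 kN.
σ_{steel} = P/A₂ = 53640/1300 = 41.26 MPa, tensile.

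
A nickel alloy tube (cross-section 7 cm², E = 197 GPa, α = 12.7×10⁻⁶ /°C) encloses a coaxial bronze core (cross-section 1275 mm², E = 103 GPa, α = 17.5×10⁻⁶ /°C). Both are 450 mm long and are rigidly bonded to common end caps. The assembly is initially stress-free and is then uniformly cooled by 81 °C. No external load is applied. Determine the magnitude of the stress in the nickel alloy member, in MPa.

Both members must finish at the same length. With the larger α, the bronze tends to over-contract; the plates restrain it, putting the bronze in tension and the nickel alloy in compression. With no external load the two internal forces are equal and opposite, magnitude P.
Setting the final lengths equal and cancelling L: (α₁ − α₂)ΔT = P/(A₁E₁) + P/(A₂E₂).
|α₁ − α₂|·ΔT = 4.8×10⁻⁶ × 81 = 0.0003888.
1/(A₁E₁) + 1/(A₂E₂) = 1/(700×197×10³) + 1/(1275×103×10³) = 1.487×10⁻⁸ N⁻¹.
P = 0.0003888 / 1.487×10⁻⁸ = 26150 N = 26.15 kN.
σ_{nickel alloy} = P/A₁ = 26150/700 = 37.36 MPa, compressive.

σ ≈ 37.4 MPa (compressive)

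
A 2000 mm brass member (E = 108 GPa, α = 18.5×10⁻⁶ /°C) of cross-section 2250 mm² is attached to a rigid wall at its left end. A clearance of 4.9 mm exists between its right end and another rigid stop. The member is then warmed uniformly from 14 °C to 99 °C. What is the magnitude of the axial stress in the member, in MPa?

σ ≈ 0 MPa

Unrestrained expansion: δ_free = αΔT L = 18.5×10⁻⁶ × 85 × 2000 = 3.145 mm.
This is smaller than the 4.9 mm clearance, so the member expands freely without reaching the stop — the stress is zero.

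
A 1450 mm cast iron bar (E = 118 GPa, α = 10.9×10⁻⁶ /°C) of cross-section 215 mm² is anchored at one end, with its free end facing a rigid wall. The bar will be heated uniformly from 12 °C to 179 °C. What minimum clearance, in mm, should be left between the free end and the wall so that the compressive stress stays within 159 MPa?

Free expansion if unrestrained: δ_free = αΔT L = 10.9×10⁻⁶ × 167 × 1450 = 2.639 mm.
At the allowable stress the elastic shortening the wall may impose is σL/E = 159 × 1450 / (118×10³) = 1.954 mm.
The gap must absorb the remainder: g_min = 2.639 − 1.954 = 0.6856 mm.

g ≈ 0.686 mm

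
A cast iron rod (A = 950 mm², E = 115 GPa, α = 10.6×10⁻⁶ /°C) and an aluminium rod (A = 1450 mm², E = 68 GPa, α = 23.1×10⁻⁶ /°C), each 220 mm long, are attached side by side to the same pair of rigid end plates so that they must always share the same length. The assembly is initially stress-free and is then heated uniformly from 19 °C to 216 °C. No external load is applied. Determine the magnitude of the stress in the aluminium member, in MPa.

σ ≈ 88 MPa (compressive)

Equilibrium of a rigid end plate with no external load gives equal and opposite internal forces ±P in the two members. Since α_{aluminium} > α_{cast iron}, heating drives the aluminium into compression and the cast iron into tension.
Setting the final lengths equal and cancelling L: (α₁ − α₂)ΔT = P/(A₁E₁) + P/(A₂E₂).
|α₁ − α₂|·ΔT = 12.5×10⁻⁶ × 197 = 0.002463.
1/(A₁E₁) + 1/(A₂E₂) = 1/(950×115×10³) + 1/(1450×68×10³) = 1.93×10⁻⁸ N⁻¹.
P = 0.002463 / 1.93×10⁻⁸ = 127600 N = 127.6 kN.
σ_{aluminium} = P/A₂ = 127600/1450 = 88.01 MPa, compressive.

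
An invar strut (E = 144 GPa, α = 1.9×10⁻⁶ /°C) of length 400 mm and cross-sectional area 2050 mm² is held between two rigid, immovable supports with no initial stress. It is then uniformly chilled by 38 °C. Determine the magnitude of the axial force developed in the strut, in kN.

P ≈ 21.3 kN (tensile)

The ends cannot move, so σ = EαΔT = 144×10³ × 1.9×10⁻⁶ × 38 = 10.4 MPa.
Then P = σA = 10.4 × 2050 mm² = 21.31 kN, tensile.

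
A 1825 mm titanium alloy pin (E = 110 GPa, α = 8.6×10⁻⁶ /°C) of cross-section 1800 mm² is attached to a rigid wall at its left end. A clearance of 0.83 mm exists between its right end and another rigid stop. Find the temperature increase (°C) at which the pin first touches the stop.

ΔT ≈ 52.9 °C

The gap closes when αΔT L = 0.83 mm, since the pin is still unstressed at that instant.
ΔT = 0.83 / (8.6×10⁻⁶ × 1825) = 52.88 °C.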